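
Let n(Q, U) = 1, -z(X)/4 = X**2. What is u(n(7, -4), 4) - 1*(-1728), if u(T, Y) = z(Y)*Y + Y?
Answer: 1476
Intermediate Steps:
z(X) = -4*X**2
u(T, Y) = Y - 4*Y**3 (u(T, Y) = (-4*Y**2)*Y + Y = -4*Y**3 + Y = Y - 4*Y**3)
u(n(7, -4), 4) - 1*(-1728) = (4 - 4*4**3) - 1*(-1728) = (4 - 4*64) + 1728 = (4 - 256) + 1728 = -252 + 1728 = 1476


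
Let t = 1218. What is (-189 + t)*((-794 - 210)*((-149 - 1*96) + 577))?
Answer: -342994512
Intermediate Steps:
(-189 + t)*((-794 - 210)*((-149 - 1*96) + 577)) = (-189 + 1218)*((-794 - 210)*((-149 - 1*96) + 577)) = 1029*(-1004*((-149 - 96) + 577)) = 1029*(-1004*(-245 + 577)) = 1029*(-1004*332) = 1029*(-333328) = -342994512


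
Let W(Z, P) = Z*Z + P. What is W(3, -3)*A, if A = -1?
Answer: -6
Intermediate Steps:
W(Z, P) = P + Z² (W(Z, P) = Z² + P = P + Z²)
W(3, -3)*A = (-3 + 3²)*(-1) = (-3 + 9)*(-1) = 6*(-1) = -6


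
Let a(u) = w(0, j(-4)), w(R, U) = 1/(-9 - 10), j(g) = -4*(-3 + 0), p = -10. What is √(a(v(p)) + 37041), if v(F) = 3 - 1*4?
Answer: √13371782/19 ≈ 192.46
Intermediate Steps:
j(g) = 12 (j(g) = -4*(-3) = 12)
v(F) = -1 (v(F) = 3 - 4 = -1)
w(R, U) = -1/19 (w(R, U) = 1/(-19) = -1/19)
a(u) = -1/19
√(a(v(p)) + 37041) = √(-1/19 + 37041) = √(703778/19) = √13371782/19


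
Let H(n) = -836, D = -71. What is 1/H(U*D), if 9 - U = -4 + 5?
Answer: -1/836 ≈ -0.0011962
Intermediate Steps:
U = 8 (U = 9 - (-4 + 5) = 9 - 1*1 = 9 - 1 = 8)
1/H(U*D) = 1/(-836) = -1/836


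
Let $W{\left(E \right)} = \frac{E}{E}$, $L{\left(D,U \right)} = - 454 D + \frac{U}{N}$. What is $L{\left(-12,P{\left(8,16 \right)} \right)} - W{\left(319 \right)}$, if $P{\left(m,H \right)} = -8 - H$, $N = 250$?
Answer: $\frac{680863}{125} \approx 5446.9$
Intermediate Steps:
$L{\left(D,U \right)} = - 454 D + \frac{U}{250}$
$W{\left(E \right)} = 1$
$L{\left(-12,P{\left(8,16 \right)} \right)} - W{\left(319 \right)} = \left(\left(-454\right) \left(-12\right) + \frac{-8 - 16}{250}\right) - 1 = \left(5448 + \frac{-8 - 16}{250}\right) - 1 = \left(5448 + \frac{1}{250} \left(-24\right)\right) - 1 = \left(5448 - \frac{12}{125}\right) - 1 = \frac{680988}{125} - 1 = \frac{680863}{125}$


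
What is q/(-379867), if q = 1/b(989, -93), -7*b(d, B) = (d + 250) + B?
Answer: 7/435327582 ≈ 1.6080e-8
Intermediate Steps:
b(d, B) = -250/7 - B/7 - d/7 (b(d, B) = -((d + 250) + B)/7 = -((250 + d) + B)/7 = -(250 + B + d)/7 = -250/7 - B/7 - d/7)
q = -7/1146 (q = 1/(-250/7 - ⅐*(-93) - ⅐*989) = 1/(-250/7 + 93/7 - 989/7) = 1/(-1146/7) = -7/1146 ≈ -0.0061082)
q/(-379867) = -7/1146/(-379867) = -7/1146*(-1/379867) = 7/435327582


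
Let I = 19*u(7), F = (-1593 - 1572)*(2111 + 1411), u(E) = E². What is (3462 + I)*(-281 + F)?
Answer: -48970576523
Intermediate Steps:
F = -11147130 (F = -3165*3522 = -11147130)
I = 931 (I = 19*7² = 19*49 = 931)
(3462 + I)*(-281 + F) = (3462 + 931)*(-281 - 11147130) = 4393*(-11147411) = -48970576523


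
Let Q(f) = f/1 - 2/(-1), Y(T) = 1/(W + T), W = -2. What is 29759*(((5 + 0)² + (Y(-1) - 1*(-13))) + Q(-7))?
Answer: 2916382/3 ≈ 9.7213e+5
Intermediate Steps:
Y(T) = 1/(-2 + T)
Q(f) = 2 + f (Q(f) = f*1 - 2*(-1) = f + 2 = 2 + f)
29759*(((5 + 0)² + (Y(-1) - 1*(-13))) + Q(-7)) = 29759*(((5 + 0)² + (1/(-2 - 1) - 1*(-13))) + (2 - 7)) = 29759*((5² + (1/(-3) + 13)) - 5) = 29759*((25 + (-⅓ + 13)) - 5) = 29759*((25 + 38/3) - 5) = 29759*(113/3 - 5) = 29759*(98/3) = 2916382/3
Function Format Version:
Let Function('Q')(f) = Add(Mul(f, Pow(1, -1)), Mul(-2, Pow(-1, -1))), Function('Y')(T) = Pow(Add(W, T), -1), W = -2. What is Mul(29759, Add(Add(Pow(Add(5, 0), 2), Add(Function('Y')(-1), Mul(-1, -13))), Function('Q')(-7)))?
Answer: Rational(2916382, 3) ≈ 9.7213e+5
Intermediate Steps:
Function('Y')(T) = Pow(Add(-2, T), -1)
Function('Q')(f) = Add(2, f) (Function('Q')(f) = Add(Mul(f, 1), Mul(-2, -1)) = Add(f, 2) = Add(2, f))
Mul(29759, Add(Add(Pow(Add(5, 0), 2), Add(Function('Y')(-1), Mul(-1, -13))), Function('Q')(-7))) = Mul(29759, Add(Add(Pow(Add(5, 0), 2), Add(Pow(Add(-2, -1), -1), Mul(-1, -13))), Add(2, -7))) = Mul(29759, Add(Add(Pow(5, 2), Add(Pow(-3, -1), 13)), -5)) = Mul(29759, Add(Add(25, Add(Rational(-1, 3), 13)), -5)) = Mul(29759, Add(Add(25, Rational(38, 3)), -5)) = Mul(29759, Add(Rational(113, 3), -5)) = Mul(29759, Rational(98, 3)) = Rational(2916382, 3)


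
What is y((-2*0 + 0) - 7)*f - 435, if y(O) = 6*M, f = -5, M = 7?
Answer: -645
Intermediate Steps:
y(O) = 42 (y(O) = 6*7 = 42)
y((-2*0 + 0) - 7)*f - 435 = 42*(-5) - 435 = -210 - 435 = -645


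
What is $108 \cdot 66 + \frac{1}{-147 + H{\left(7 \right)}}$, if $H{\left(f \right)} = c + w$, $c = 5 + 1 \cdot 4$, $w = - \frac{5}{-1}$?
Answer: $\frac{948023}{133} \approx 7128.0$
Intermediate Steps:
$w = 5$ ($w = \left(-5\right) \left(-1\right) = 5$)
$c = 9$ ($c = 5 + 4 = 9$)
$H{\left(f \right)} = 14$ ($H{\left(f \right)} = 9 + 5 = 14$)
$108 \cdot 66 + \frac{1}{-147 + H{\left(7 \right)}} = 108 \cdot 66 + \frac{1}{-147 + 14} = 7128 + \frac{1}{-133} = 7128 - \frac{1}{133} = \frac{948023}{133}$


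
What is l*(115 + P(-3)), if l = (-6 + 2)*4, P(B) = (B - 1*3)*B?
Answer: -2128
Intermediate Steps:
P(B) = B*(-3 + B) (P(B) = (B - 3)*B = (-3 + B)*B = B*(-3 + B))
l = -16 (l = -4*4 = -16)
l*(115 + P(-3)) = -16*(115 - 3*(-3 - 3)) = -16*(115 - 3*(-6)) = -16*(115 + 18) = -16*133 = -2128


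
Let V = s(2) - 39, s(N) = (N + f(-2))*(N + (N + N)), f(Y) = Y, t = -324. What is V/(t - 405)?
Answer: 13/243 ≈ 0.053498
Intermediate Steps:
s(N) = 3*N*(-2 + N) (s(N) = (N - 2)*(N + (N + N)) = (-2 + N)*(N + 2*N) = (-2 + N)*(3*N) = 3*N*(-2 + N))
V = -39 (V = 3*2*(-2 + 2) - 39 = 3*2*0 - 39 = 0 - 39 = -39)
V/(t - 405) = -39/(-324 - 405) = -39/(-729) = -39*(-1/729) = 13/243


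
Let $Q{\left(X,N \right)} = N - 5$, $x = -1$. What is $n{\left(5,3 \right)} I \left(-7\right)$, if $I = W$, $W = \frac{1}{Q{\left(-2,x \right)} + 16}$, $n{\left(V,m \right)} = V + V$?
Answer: $-7$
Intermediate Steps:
$n{\left(V,m \right)} = 2 V$
$Q{\left(X,N \right)} = -5 + N$ ($Q{\left(X,N \right)} = N - 5 = -5 + N$)
$W = \frac{1}{10}$ ($W = \frac{1}{\left(-5 - 1\right) + 16} = \frac{1}{-6 + 16} = \frac{1}{10} \approx 0.1$)
$I = \frac{1}{10} \approx 0.1$
$n{\left(5,3 \right)} I \left(-7\right) = 2 \cdot 5 \cdot \frac{1}{10} \left(-7\right) = 10 \cdot \frac{1}{10} \left(-7\right) = 1 \left(-7\right) = -7$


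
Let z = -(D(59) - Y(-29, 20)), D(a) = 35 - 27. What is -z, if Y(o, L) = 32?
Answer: -24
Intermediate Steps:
D(a) = 8
z = 24 (z = -(8 - 1*32) = -(8 - 32) = -1*(-24) = 24)
-z = -1*24 = -24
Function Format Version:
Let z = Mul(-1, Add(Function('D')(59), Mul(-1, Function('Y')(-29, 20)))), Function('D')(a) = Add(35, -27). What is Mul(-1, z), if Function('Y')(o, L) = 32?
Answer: -24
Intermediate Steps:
Function('D')(a) = 8
z = 24 (z = Mul(-1, Add(8, Mul(-1, 32))) = Mul(-1, Add(8, -32)) = Mul(-1, -24) = 24)
Mul(-1, z) = Mul(-1, 24) = -24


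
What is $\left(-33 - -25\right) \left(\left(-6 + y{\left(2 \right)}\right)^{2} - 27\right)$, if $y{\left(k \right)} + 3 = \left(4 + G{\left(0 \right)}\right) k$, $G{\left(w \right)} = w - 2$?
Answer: $16$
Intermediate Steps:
$G{\left(w \right)} = -2 + w$
$y{\left(k \right)} = -3 + 2 k$ ($y{\left(k \right)} = -3 + \left(4 + \left(-2 + 0\right)\right) k = -3 + \left(4 - 2\right) k = -3 + 2 k$)
$\left(-33 - -25\right) \left(\left(-6 + y{\left(2 \right)}\right)^{2} - 27\right) = \left(-33 - -25\right) \left(\left(-6 + \left(-3 + 2 \cdot 2\right)\right)^{2} - 27\right) = \left(-33 + 25\right) \left(\left(-6 + \left(-3 + 4\right)\right)^{2} - 27\right) = - 8 \left(\left(-6 + 1\right)^{2} - 27\right) = - 8 \left(\left(-5\right)^{2} - 27\right) = - 8 \left(25 - 27\right) = \left(-8\right) \left(-2\right) = 16$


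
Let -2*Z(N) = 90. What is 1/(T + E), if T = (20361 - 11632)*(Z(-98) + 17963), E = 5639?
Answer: 1/156411861 ≈ 6.3934e-9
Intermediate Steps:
Z(N) = -45 (Z(N) = -½*90 = -45)
T = 156406222 (T = (20361 - 11632)*(-45 + 17963) = 8729*17918 = 156406222)
1/(T + E) = 1/(156406222 + 5639) = 1/156411861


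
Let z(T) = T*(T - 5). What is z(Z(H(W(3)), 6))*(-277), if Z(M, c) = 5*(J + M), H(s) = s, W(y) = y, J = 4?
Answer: -290850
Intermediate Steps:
Z(M, c) = 20 + 5*M (Z(M, c) = 5*(4 + M) = 20 + 5*M)
z(T) = T*(-5 + T)
z(Z(H(W(3)), 6))*(-277) = ((20 + 5*3)*(-5 + (20 + 5*3)))*(-277) = ((20 + 15)*(-5 + (20 + 15)))*(-277) = (35*(-5 + 35))*(-277) = (35*30)*(-277) = 1050*(-277) = -290850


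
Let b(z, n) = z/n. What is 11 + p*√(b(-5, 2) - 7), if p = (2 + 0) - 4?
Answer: 11 - I*√38 ≈ 11.0 - 6.1644*I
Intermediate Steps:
p = -2 (p = 2 - 4 = -2)
11 + p*√(b(-5, 2) - 7) = 11 - 2*√(-5/2 - 7) = 11 - I*√38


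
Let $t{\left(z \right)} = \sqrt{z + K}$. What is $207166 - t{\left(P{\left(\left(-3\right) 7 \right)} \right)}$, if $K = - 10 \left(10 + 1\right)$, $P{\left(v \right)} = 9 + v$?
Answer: $207166 - i \sqrt{122} \approx 2.0717 \cdot 10^{5} - 11.045 i$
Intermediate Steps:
$K = -110$ ($K = \left(-10\right) 11 = -110$)
$t{\left(z \right)} = \sqrt{-110 + z}$ ($t{\left(z \right)} = \sqrt{z - 110} = \sqrt{-110 + z}$)
$207166 - t{\left(P{\left(\left(-3\right) 7 \right)} \right)} = 207166 - \sqrt{-110 + \left(9 - 21\right)} = 207166 - \sqrt{-110 - 12} = 207166 - \sqrt{-122} = 207166 - i \sqrt{122}$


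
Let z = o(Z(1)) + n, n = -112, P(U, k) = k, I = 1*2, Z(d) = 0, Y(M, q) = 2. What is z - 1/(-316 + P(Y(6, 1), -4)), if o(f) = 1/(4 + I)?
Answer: -107357/960 ≈ -111.83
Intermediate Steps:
I = 2
o(f) = 1/6 (o(f) = 1/(4 + 2) = 1/6)
z = -671/6 (z = 1/6 - 112 = -671/6 ≈ -111.83)
z - 1/(-316 + P(Y(6, 1), -4)) = -671/6 - 1/(-316 - 4) = -671/6 - 1/(-320) = -671/6 - 1*(-1/320) = -671/6 + 1/320 = -107357/960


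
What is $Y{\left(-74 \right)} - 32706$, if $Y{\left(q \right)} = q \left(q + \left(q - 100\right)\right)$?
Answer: $-14354$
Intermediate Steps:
$Y{\left(q \right)} = q \left(-100 + 2 q\right)$ ($Y{\left(q \right)} = q \left(q + \left(q - 100\right)\right) = q \left(q + \left(-100 + q\right)\right) = q \left(-100 + 2 q\right)$)
$Y{\left(-74 \right)} - 32706 = 2 \left(-74\right) \left(-50 - 74\right) - 32706 = 2 \left(-74\right) \left(-124\right) - 32706 = 18352 - 32706 = -14354$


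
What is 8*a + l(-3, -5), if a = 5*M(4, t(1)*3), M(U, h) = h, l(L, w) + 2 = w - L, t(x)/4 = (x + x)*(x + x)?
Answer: 1916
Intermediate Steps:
t(x) = 16*x² (t(x) = 4*((x + x)*(x + x)) = 4*((2*x)*(2*x)) = 4*(4*x²) = 16*x²)
l(L, w) = -2 + w - L (l(L, w) = -2 + (w - L) = -2 + w - L)
a = 240 (a = 5*((16*1²)*3) = 5*((16*1)*3) = 5*(16*3) = 5*48 = 240)
8*a + l(-3, -5) = 8*240 + (-2 - 5 - 1*(-3)) = 1920 + (-2 - 5 + 3) = 1920 - 4 = 1916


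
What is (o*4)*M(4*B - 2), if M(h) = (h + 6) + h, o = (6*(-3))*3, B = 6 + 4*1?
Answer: -17712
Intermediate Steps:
B = 10 (B = 6 + 4 = 10)
o = -54 (o = -18*3 = -54)
M(h) = 6 + 2*h (M(h) = (6 + h) + h = 6 + 2*h)
(o*4)*M(4*B - 2) = (-54*4)*(6 + 2*(4*10 - 2)) = -216*(6 + 2*(40 - 2)) = -216*(6 + 2*38) = -216*(6 + 76) = -216*82 = -17712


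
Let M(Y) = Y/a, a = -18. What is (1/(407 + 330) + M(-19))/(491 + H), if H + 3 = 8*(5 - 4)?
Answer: 14021/6579936 ≈ 0.0021309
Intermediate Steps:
H = 5 (H = -3 + 8*(5 - 4) = -3 + 8*1 = -3 + 8 = 5)
M(Y) = -Y/18 (M(Y) = Y/(-18) = Y*(-1/18) = -Y/18)
(1/(407 + 330) + M(-19))/(491 + H) = (1/(407 + 330) - 1/18*(-19))/(491 + 5) = (1/737 + 19/18)/496 = (1/737 + 19/18)*(1/496) = (14021/13266)*(1/496) = 14021/6579936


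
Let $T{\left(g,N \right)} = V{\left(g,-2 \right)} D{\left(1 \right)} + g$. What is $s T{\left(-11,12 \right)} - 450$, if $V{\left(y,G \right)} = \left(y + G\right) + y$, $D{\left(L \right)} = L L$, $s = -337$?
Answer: $11345$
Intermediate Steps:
$D{\left(L \right)} = L^{2}$
$V{\left(y,G \right)} = G + 2 y$ ($V{\left(y,G \right)} = \left(G + y\right) + y = G + 2 y$)
$T{\left(g,N \right)} = -2 + 3 g$ ($T{\left(g,N \right)} = \left(-2 + 2 g\right) 1^{2} + g = \left(-2 + 2 g\right) 1 + g = \left(-2 + 2 g\right) + g = -2 + 3 g$)
$s T{\left(-11,12 \right)} - 450 = - 337 \left(-2 + 3 \left(-11\right)\right) - 450 = - 337 \left(-2 - 33\right) - 450 = \left(-337\right) \left(-35\right) - 450 = 11795 - 450 = 11345$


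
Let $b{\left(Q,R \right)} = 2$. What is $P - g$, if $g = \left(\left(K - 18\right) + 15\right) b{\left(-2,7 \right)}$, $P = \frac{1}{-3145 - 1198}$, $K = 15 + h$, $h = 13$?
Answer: $- \frac{217151}{4343} \approx -50.0$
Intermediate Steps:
$K = 28$ ($K = 15 + 13 = 28$)
$P = - \frac{1}{4343}$ ($P = \frac{1}{-4343} = - \frac{1}{4343} \approx -0.00023026$)
$g = 50$ ($g = \left(\left(28 - 18\right) + 15\right) 2 = \left(10 + 15\right) 2 = 25 \cdot 2 = 50$)
$P - g = - \frac{1}{4343} - 50 = - \frac{217151}{4343}$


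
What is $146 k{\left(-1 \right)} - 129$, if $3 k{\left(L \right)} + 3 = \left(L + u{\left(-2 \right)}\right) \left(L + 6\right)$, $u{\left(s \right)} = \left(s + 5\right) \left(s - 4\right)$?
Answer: $- \frac{14695}{3} \approx -4898.3$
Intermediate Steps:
$u{\left(s \right)} = \left(-4 + s\right) \left(5 + s\right)$ ($u{\left(s \right)} = \left(5 + s\right) \left(-4 + s\right) = \left(-4 + s\right) \left(5 + s\right)$)
$k{\left(L \right)} = -1 + \frac{\left(-18 + L\right) \left(6 + L\right)}{3}$ ($k{\left(L \right)} = -1 + \frac{\left(L - \left(22 - 4\right)\right) \left(L + 6\right)}{3} = -1 + \frac{\left(L - 18\right) \left(6 + L\right)}{3} = -1 + \frac{\left(-18 + L\right) \left(6 + L\right)}{3}$)
$146 k{\left(-1 \right)} - 129 = 146 \left(-37 - -4 + \frac{\left(-1\right)^{2}}{3}\right) - 129 = 146 \left(-37 + 4 + \frac{1}{3} \cdot 1\right) - 129 = 146 \left(-37 + 4 + \frac{1}{3}\right) - 129 = 146 \left(- \frac{98}{3}\right) - 129 = - \frac{14308}{3} - 129 = - \frac{14695}{3}$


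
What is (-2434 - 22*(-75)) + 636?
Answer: -148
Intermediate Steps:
(-2434 - 22*(-75)) + 636 = (-2434 + 1650) + 636 = -784 + 636 = -148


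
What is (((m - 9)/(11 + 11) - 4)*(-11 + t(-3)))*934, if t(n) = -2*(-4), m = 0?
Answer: 135897/11 ≈ 12354.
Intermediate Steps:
t(n) = 8
(((m - 9)/(11 + 11) - 4)*(-11 + t(-3)))*934 = (((0 - 9)/(11 + 11) - 4)*(-11 + 8))*934 = ((-9/22 - 4)*(-3))*934 = -97/22*(-3)*934 = (291/22)*934 = 135897/11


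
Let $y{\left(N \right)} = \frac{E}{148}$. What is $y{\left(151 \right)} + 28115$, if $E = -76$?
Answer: $\frac{1040236}{37} \approx 28115.0$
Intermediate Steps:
$y{\left(N \right)} = - \frac{19}{37}$ ($y{\left(N \right)} = - \frac{76}{148} = \left(-76\right) \frac{1}{148} = - \frac{19}{37}$)
$y{\left(151 \right)} + 28115 = - \frac{19}{37} + 28115 = \frac{1040236}{37}$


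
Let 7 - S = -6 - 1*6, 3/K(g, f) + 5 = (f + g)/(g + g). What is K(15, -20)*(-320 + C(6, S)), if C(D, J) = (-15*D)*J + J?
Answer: 36198/31 ≈ 1167.7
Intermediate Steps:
K(g, f) = 3/(-5 + (f + g)/(2*g)) (K(g, f) = 3/(-5 + (f + g)/(g + g)) = 3/(-5 + (f + g)/((2*g))) = 3/(-5 + (f + g)*(1/(2*g))) = 3/(-5 + (f + g)/(2*g)))
S = 19 (S = 7 - (-6 - 1*6) = 7 - (-6 - 6) = 7 - 1*(-12) = 7 + 12 = 19)
C(D, J) = J - 15*D*J (C(D, J) = -15*D*J + J = J - 15*D*J)
K(15, -20)*(-320 + C(6, S)) = (6*15/(-20 - 9*15))*(-320 + 19*(1 - 15*6)) = (6*15/(-20 - 135))*(-320 + 19*(1 - 90)) = (6*15/(-155))*(-320 + 19*(-89)) = (6*15*(-1/155))*(-320 - 1691) = -18/31*(-2011) = 36198/31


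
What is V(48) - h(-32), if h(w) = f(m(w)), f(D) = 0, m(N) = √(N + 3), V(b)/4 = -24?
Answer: -96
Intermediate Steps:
V(b) = -96 (V(b) = 4*(-24) = -96)
m(N) = √(3 + N)
h(w) = 0
V(48) - h(-32) = -96 - 1*0 = -96 + 0 = -96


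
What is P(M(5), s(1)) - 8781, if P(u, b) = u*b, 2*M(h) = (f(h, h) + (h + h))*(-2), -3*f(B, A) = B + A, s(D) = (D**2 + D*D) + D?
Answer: -8801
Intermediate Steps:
s(D) = D + 2*D**2 (s(D) = (D**2 + D**2) + D = 2*D**2 + D = D + 2*D**2)
f(B, A) = -A/3 - B/3 (f(B, A) = -(B + A)/3 = -(A + B)/3 = -A/3 - B/3)
M(h) = -4*h/3 (M(h) = (((-h/3 - h/3) + (h + h))*(-2))/2 = ((-2*h/3 + 2*h)*(-2))/2 = ((4*h/3)*(-2))/2 = (-8*h/3)/2 = -4*h/3)
P(u, b) = b*u
P(M(5), s(1)) - 8781 = (1*(1 + 2*1))*(-4/3*5) - 8781 = (1*(1 + 2))*(-20/3) - 8781 = (1*3)*(-20/3) - 8781 = 3*(-20/3) - 8781 = -20 - 8781 = -8801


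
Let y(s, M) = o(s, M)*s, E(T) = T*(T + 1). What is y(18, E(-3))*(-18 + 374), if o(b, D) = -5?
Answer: -32040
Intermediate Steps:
E(T) = T*(1 + T)
y(s, M) = -5*s
y(18, E(-3))*(-18 + 374) = (-5*18)*(-18 + 374) = -90*356 = -32040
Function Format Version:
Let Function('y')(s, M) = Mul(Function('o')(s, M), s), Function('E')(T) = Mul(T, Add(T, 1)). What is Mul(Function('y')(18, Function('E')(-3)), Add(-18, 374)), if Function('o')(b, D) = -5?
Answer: -32040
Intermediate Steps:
Function('E')(T) = Mul(T, Add(1, T))
Function('y')(s, M) = Mul(-5, s)
Mul(Function('y')(18, Function('E')(-3)), Add(-18, 374)) = Mul(Mul(-5, 18), Add(-18, 374)) = Mul(-90, 356) = -32040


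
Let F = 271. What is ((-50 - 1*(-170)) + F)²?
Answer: 152881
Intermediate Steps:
((-50 - 1*(-170)) + F)² = ((-50 - 1*(-170)) + 271)² = ((-50 + 170) + 271)² = (120 + 271)² = 391² = 152881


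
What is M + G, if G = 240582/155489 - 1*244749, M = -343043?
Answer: -91394949706/155489 ≈ -5.8779e+5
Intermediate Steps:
G = -38055536679/155489 (G = 240582*(1/155489) - 244749 = 240582/155489 - 244749 = -38055536679/155489 ≈ -2.4475e+5)
M + G = -343043 - 38055536679/155489 = -91394949706/155489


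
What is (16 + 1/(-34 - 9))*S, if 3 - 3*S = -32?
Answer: 8015/43 ≈ 186.40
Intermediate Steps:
S = 35/3 (S = 1 - ⅓*(-32) = 1 + 32/3 = 35/3 ≈ 11.667)
(16 + 1/(-34 - 9))*S = (16 + 1/(-34 - 9))*(35/3) = (16 + 1/(-43))*(35/3) = (16 - 1/43)*(35/3) = (687/43)*(35/3) = 8015/43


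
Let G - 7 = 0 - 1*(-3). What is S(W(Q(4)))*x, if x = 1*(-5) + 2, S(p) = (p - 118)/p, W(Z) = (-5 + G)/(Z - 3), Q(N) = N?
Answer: 339/5 ≈ 67.800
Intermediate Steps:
G = 10 (G = 7 + (0 - 1*(-3)) = 7 + (0 + 3) = 7 + 3 = 10)
W(Z) = 5/(-3 + Z) (W(Z) = (-5 + 10)/(Z - 3) = 5/(-3 + Z))
S(p) = (-118 + p)/p
x = -3 (x = -5 + 2 = -3)
S(W(Q(4)))*x = ((-118 + 5/(-3 + 4))/((5/(-3 + 4))))*(-3) = ((-118 + 5/1)/((5/1)))*(-3) = ((-118 + 5*1)/((5*1)))*(-3) = ((-118 + 5)/5)*(-3) = ((⅕)*(-113))*(-3) = -113/5*(-3) = 339/5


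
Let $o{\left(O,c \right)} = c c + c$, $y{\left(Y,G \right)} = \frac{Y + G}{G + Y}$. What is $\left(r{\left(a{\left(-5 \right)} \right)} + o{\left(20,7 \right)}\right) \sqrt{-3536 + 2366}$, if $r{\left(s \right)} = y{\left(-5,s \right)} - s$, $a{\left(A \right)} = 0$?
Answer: $171 i \sqrt{130} \approx 1949.7 i$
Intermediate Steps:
$y{\left(Y,G \right)} = 1$ ($y{\left(Y,G \right)} = \frac{G + Y}{G + Y} = 1$)
$r{\left(s \right)} = 1 - s$
$o{\left(O,c \right)} = c + c^{2}$ ($o{\left(O,c \right)} = c^{2} + c = c + c^{2}$)
$\left(r{\left(a{\left(-5 \right)} \right)} + o{\left(20,7 \right)}\right) \sqrt{-3536 + 2366} = \left(\left(1 - 0\right) + 7 \left(1 + 7\right)\right) \sqrt{-3536 + 2366} = \left(\left(1 + 0\right) + 7 \cdot 8\right) \sqrt{-1170} = \left(1 + 56\right) 3 i \sqrt{130} = 57 \cdot 3 i \sqrt{130} = 171 i \sqrt{130}$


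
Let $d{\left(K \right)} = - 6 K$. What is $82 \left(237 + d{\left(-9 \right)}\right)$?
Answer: $23862$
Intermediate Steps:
$82 \left(237 + d{\left(-9 \right)}\right) = 82 \left(237 - -54\right) = 82 \left(237 + 54\right) = 82 \cdot 291 = 23862$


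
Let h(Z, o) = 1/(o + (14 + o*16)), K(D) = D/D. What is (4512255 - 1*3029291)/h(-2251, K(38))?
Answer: 45971884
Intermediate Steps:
K(D) = 1
h(Z, o) = 1/(14 + 17*o) (h(Z, o) = 1/(o + (14 + 16*o)) = 1/(14 + 17*o))
(4512255 - 1*3029291)/h(-2251, K(38)) = (4512255 - 1*3029291)/(1/(14 + 17*1)) = (4512255 - 3029291)/(1/(14 + 17)) = 1482964/(1/31) = 1482964*31 = 45971884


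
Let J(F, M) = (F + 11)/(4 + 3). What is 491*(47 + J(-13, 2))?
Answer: 160557/7 ≈ 22937.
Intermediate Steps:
J(F, M) = 11/7 + F/7 (J(F, M) = (11 + F)/7 = (11 + F)*(1/7) = 11/7 + F/7)
491*(47 + J(-13, 2)) = 491*(47 + (11/7 + (1/7)*(-13))) = 491*(47 + (11/7 - 13/7)) = 491*(47 - 2/7) = 491*(327/7) = 160557/7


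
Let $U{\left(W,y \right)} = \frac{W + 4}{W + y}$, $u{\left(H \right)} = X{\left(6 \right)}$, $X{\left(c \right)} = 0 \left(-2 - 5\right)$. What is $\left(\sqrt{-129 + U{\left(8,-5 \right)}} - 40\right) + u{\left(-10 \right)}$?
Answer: $-40 + 5 i \sqrt{5} \approx -40.0 + 11.18 i$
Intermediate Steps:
$X{\left(c \right)} = 0$ ($X{\left(c \right)} = 0 \left(-7\right) = 0$)
$u{\left(H \right)} = 0$
$U{\left(W,y \right)} = \frac{4 + W}{W + y}$
$\left(\sqrt{-129 + U{\left(8,-5 \right)}} - 40\right) + u{\left(-10 \right)} = \left(\sqrt{-129 + \frac{4 + 8}{8 - 5}} - 40\right) + 0 = \left(\sqrt{-129 + \frac{1}{3} \cdot 12} - 40\right) + 0 = \left(\sqrt{-129 + 4} - 40\right) + 0 = \left(\sqrt{-125} - 40\right) + 0 = \left(5 i \sqrt{5} - 40\right) + 0 = \left(-40 + 5 i \sqrt{5}\right) + 0 = -40 + 5 i \sqrt{5}$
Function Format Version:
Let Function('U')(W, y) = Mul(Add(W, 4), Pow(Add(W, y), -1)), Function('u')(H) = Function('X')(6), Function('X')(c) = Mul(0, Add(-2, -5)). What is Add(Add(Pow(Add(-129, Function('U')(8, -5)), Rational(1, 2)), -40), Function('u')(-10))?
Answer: Add(-40, Mul(5, I, Pow(5, Rational(1, 2)))) ≈ Add(-40.000, Mul(11.180, I))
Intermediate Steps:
Function('X')(c) = 0 (Function('X')(c) = Mul(0, -7) = 0)
Function('u')(H) = 0
Function('U')(W, y) = Mul(Pow(Add(W, y), -1), Add(4, W)) (Function('U')(W, y) = Mul(Add(4, W), Pow(Add(W, y), -1)) = Mul(Pow(Add(W, y), -1), Add(4, W)))
Add(Add(Pow(Add(-129, Function('U')(8, -5)), Rational(1, 2)), -40), Function('u')(-10)) = Add(Add(Pow(Add(-129, Mul(Pow(Add(8, -5), -1), Add(4, 8))), Rational(1, 2)), -40), 0) = Add(Add(Pow(Add(-129, Mul(Pow(3, -1), 12)), Rational(1, 2)), -40), 0) = Add(Add(Pow(Add(-129, Mul(Rational(1, 3), 12)), Rational(1, 2)), -40), 0) = Add(Add(Pow(Add(-129, 4), Rational(1, 2)), -40), 0) = Add(Add(Pow(-125, Rational(1, 2)), -40), 0) = Add(Add(Mul(5, I, Pow(5, Rational(1, 2))), -40), 0) = Add(Add(-40, Mul(5, I, Pow(5, Rational(1, 2)))), 0) = Add(-40, Mul(5, I, Pow(5, Rational(1, 2))))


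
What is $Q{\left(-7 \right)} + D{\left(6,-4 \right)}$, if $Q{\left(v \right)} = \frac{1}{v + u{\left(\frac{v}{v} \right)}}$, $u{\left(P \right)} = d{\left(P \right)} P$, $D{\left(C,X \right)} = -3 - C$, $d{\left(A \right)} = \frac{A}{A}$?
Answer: $- \frac{55}{6} \approx -9.1667$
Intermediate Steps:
$d{\left(A \right)} = 1$
$u{\left(P \right)} = P$ ($u{\left(P \right)} = 1 P = P$)
$Q{\left(v \right)} = \frac{1}{1 + v}$ ($Q{\left(v \right)} = \frac{1}{v + \frac{v}{v}} = \frac{1}{v + 1} = \frac{1}{1 + v}$)
$Q{\left(-7 \right)} + D{\left(6,-4 \right)} = \frac{1}{1 - 7} - 9 = \frac{1}{-6} - 9 = - \frac{1}{6} - 9 = - \frac{55}{6}$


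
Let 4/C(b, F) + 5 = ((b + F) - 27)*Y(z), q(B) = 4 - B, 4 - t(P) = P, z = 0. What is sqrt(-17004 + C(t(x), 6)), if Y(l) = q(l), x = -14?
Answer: 4*I*sqrt(307139)/17 ≈ 130.4*I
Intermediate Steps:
t(P) = 4 - P
Y(l) = 4 - l
C(b, F) = 4/(-113 + 4*F + 4*b) (C(b, F) = 4/(-5 + ((b + F) - 27)*(4 - 1*0)) = 4/(-5 + ((F + b) - 27)*(4 + 0)) = 4/(-5 + (-27 + F + b)*4) = 4/(-5 + (-108 + 4*F + 4*b)) = 4/(-113 + 4*F + 4*b))
sqrt(-17004 + C(t(x), 6)) = sqrt(-17004 + 4/(-113 + 4*6 + 4*(4 - 1*(-14)))) = sqrt(-17004 + 4/(-113 + 24 + 4*(4 + 14))) = sqrt(-17004 + 4/(-113 + 24 + 4*18)) = sqrt(-17004 + 4/(-113 + 24 + 72)) = sqrt(-17004 + 4/(-17)) = sqrt(-17004 + 4*(-1/17)) = sqrt(-17004 - 4/17) = sqrt(-289072/17) = 4*I*sqrt(307139)/17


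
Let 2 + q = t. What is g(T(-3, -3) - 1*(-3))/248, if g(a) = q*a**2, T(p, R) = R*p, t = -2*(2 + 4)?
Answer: -252/31 ≈ -8.1290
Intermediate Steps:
t = -12 (t = -2*6 = -12)
q = -14 (q = -2 - 12 = -14)
g(a) = -14*a**2
g(T(-3, -3) - 1*(-3))/248 = -14*(-3*(-3) - 1*(-3))**2/248 = -14*(9 + 3)**2*(1/248) = -14*12**2*(1/248) = -14*144*(1/248) = -2016*1/248 = -252/31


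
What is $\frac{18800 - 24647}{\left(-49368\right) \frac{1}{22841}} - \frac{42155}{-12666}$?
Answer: $\frac{282273702637}{104215848} \approx 2708.5$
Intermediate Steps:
$\frac{18800 - 24647}{\left(-49368\right) \frac{1}{22841}} - \frac{42155}{-12666} = - \frac{5847}{\left(-49368\right) \frac{1}{22841}} - - \frac{42155}{12666} = - \frac{5847}{- \frac{49368}{22841}} + \frac{42155}{12666} = \left(-5847\right) \left(- \frac{22841}{49368}\right) + \frac{42155}{12666} = \frac{44517109}{16456} + \frac{42155}{12666} = \frac{282273702637}{104215848}$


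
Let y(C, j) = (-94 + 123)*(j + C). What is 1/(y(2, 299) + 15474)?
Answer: 1/24203 ≈ 4.1317e-5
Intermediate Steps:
y(C, j) = 29*C + 29*j (y(C, j) = 29*(C + j) = 29*C + 29*j)
1/(y(2, 299) + 15474) = 1/((29*2 + 29*299) + 15474) = 1/((58 + 8671) + 15474) = 1/(8729 + 15474) = 1/24203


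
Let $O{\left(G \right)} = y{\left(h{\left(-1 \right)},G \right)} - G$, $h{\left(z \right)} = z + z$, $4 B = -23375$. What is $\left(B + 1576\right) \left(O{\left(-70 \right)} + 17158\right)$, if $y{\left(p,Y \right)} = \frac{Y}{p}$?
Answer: $- \frac{294696673}{4} \approx -7.3674 \cdot 10^{7}$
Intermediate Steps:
$B = - \frac{23375}{4}$ ($B = \frac{1}{4} \left(-23375\right) = - \frac{23375}{4} \approx -5843.8$)
$h{\left(z \right)} = 2 z$
$O{\left(G \right)} = - \frac{3 G}{2}$ ($O{\left(G \right)} = \frac{G}{2 \left(-1\right)} - G = \frac{G}{-2} - G = G \left(- \frac{1}{2}\right) - G = - \frac{G}{2} - G = - \frac{3 G}{2}$)
$\left(B + 1576\right) \left(O{\left(-70 \right)} + 17158\right) = \left(- \frac{23375}{4} + 1576\right) \left(\left(- \frac{3}{2}\right) \left(-70\right) + 17158\right) = - \frac{17071 \left(105 + 17158\right)}{4} = \left(- \frac{17071}{4}\right) 17263 = - \frac{294696673}{4}$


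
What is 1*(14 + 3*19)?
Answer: 71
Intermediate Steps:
1*(14 + 3*19) = 1*(14 + 57) = 1*71 = 71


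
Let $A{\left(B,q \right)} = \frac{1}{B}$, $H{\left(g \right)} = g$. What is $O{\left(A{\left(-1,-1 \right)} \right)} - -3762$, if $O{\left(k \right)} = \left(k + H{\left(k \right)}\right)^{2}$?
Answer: $3766$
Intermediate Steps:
$O{\left(k \right)} = 4 k^{2}$ ($O{\left(k \right)} = \left(k + k\right)^{2} = \left(2 k\right)^{2} = 4 k^{2}$)
$O{\left(A{\left(-1,-1 \right)} \right)} - -3762 = 4 \left(\frac{1}{-1}\right)^{2} - -3762 = 4 \left(-1\right)^{2} + 3762 = 4 \cdot 1 + 3762 = 4 + 3762 = 3766$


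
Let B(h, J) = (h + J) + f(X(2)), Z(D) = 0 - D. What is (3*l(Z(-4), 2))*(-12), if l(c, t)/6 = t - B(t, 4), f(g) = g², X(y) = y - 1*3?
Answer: 1080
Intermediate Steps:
X(y) = -3 + y (X(y) = y - 3 = -3 + y)
Z(D) = -D
B(h, J) = 1 + J + h (B(h, J) = (h + J) + (-3 + 2)² = (J + h) + (-1)² = (J + h) + 1 = 1 + J + h)
l(c, t) = -30 (l(c, t) = 6*(t - (1 + 4 + t)) = 6*(t - (5 + t)) = 6*(t + (-5 - t)) = 6*(-5) = -30)
(3*l(Z(-4), 2))*(-12) = (3*(-30))*(-12) = -90*(-12) = 1080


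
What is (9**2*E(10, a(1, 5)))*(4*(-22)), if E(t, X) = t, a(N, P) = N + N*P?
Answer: -71280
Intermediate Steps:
(9**2*E(10, a(1, 5)))*(4*(-22)) = (9**2*10)*(4*(-22)) = (81*10)*(-88) = 810*(-88) = -71280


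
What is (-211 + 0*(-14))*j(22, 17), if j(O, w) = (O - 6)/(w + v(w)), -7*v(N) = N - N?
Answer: -3376/17 ≈ -198.59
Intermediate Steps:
v(N) = 0 (v(N) = -(N - N)/7 = -1/7*0 = 0)
j(O, w) = (-6 + O)/w (j(O, w) = (O - 6)/(w + 0) = (-6 + O)/w)
(-211 + 0*(-14))*j(22, 17) = (-211 + 0*(-14))*((-6 + 22)/17) = (-211 + 0)*((1/17)*16) = -211*16/17 = -3376/17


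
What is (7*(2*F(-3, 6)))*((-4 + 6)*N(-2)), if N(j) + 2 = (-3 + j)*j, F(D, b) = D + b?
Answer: 672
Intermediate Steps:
N(j) = -2 + j*(-3 + j) (N(j) = -2 + (-3 + j)*j = -2 + j*(-3 + j))
(7*(2*F(-3, 6)))*((-4 + 6)*N(-2)) = (7*(2*(-3 + 6)))*((-4 + 6)*(-2 + (-2)**2 - 3*(-2))) = (7*(2*3))*(2*(-2 + 4 + 6)) = (7*6)*(2*8) = 42*16 = 672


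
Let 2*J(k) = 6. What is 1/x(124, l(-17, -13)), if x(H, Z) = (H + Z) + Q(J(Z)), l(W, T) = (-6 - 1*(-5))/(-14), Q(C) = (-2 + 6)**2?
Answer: 14/1961 ≈ 0.0071392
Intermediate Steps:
J(k) = 3 (J(k) = (1/2)*6 = 3)
Q(C) = 16 (Q(C) = 4**2 = 16)
l(W, T) = 1/14 (l(W, T) = (-6 + 5)*(-1/14) = -1*(-1/14) = 1/14)
x(H, Z) = 16 + H + Z (x(H, Z) = (H + Z) + 16 = 16 + H + Z)
1/x(124, l(-17, -13)) = 1/(16 + 124 + 1/14) = 1/(1961/14) = 14/1961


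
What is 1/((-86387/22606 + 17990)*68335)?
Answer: 22606/27784707114255 ≈ 8.1361e-10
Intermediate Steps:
1/((-86387/22606 + 17990)*68335) = (1/68335)/(-86387*1/22606 + 17990) = (1/68335)/(-86387/22606 + 17990) = (1/68335)/(406595553/22606) = (22606/406595553)*(1/68335) = 22606/27784707114255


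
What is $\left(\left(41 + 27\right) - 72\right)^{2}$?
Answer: $16$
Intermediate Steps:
$\left(\left(41 + 27\right) - 72\right)^{2} = \left(68 - 72\right)^{2} = \left(-4\right)^{2} = 16$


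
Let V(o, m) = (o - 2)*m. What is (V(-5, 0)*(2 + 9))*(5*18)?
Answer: 0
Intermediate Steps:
V(o, m) = m*(-2 + o) (V(o, m) = (-2 + o)*m = m*(-2 + o))
(V(-5, 0)*(2 + 9))*(5*18) = ((0*(-2 - 5))*(2 + 9))*(5*18) = ((0*(-7))*11)*90 = (0*11)*90 = 0*90 = 0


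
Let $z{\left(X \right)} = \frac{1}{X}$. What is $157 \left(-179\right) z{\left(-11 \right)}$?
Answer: $\frac{28103}{11} \approx 2554.8$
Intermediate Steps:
$157 \left(-179\right) z{\left(-11 \right)} = \frac{157 \left(-179\right)}{-11} = \left(-28103\right) \left(- \frac{1}{11}\right) = \frac{28103}{11}$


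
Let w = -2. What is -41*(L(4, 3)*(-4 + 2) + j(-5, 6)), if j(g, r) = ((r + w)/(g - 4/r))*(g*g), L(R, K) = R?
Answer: 17876/17 ≈ 1051.5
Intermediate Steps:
j(g, r) = g²*(-2 + r)/(g - 4/r) (j(g, r) = ((r - 2)/(g - 4/r))*(g*g) = ((-2 + r)/(g - 4/r))*g² = g²*(-2 + r)/(g - 4/r))
-41*(L(4, 3)*(-4 + 2) + j(-5, 6)) = -41*(4*(-4 + 2) + 6*(-5)²*(-2 + 6)/(-4 - 5*6)) = -41*(4*(-2) + 6*25*4/(-4 - 30)) = -41*(-8 + 6*25*4/(-34)) = -41*(-8 + 6*25*(-1/34)*4) = -41*(-8 - 300/17) = -41*(-436/17) = 17876/17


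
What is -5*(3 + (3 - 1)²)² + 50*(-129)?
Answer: -6695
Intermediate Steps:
-5*(3 + (3 - 1)²)² + 50*(-129) = -5*(3 + 2²)² - 6450 = -5*(3 + 4)² - 6450 = -5*7² - 6450 = -5*49 - 6450 = -245 - 6450 = -6695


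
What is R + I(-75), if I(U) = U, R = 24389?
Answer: 24314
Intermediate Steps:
R + I(-75) = 24389 - 75 = 24314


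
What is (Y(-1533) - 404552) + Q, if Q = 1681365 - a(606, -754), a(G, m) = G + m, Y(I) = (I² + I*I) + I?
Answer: 5975606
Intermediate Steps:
Y(I) = I + 2*I² (Y(I) = (I² + I²) + I = 2*I² + I = I + 2*I²)
Q = 1681513 (Q = 1681365 - (606 - 754) = 1681365 - 1*(-148) = 1681365 + 148 = 1681513)
(Y(-1533) - 404552) + Q = (-1533*(1 + 2*(-1533)) - 404552) + 1681513 = (-1533*(1 - 3066) - 404552) + 1681513 = (-1533*(-3065) - 404552) + 1681513 = (4698645 - 404552) + 1681513 = 4294093 + 1681513 = 5975606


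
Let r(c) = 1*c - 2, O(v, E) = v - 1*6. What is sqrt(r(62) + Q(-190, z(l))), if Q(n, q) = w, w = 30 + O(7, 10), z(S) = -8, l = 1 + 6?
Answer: sqrt(91) ≈ 9.5394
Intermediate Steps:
l = 7
O(v, E) = -6 + v (O(v, E) = v - 6 = -6 + v)
w = 31 (w = 30 + (-6 + 7) = 30 + 1 = 31)
Q(n, q) = 31
r(c) = -2 + c (r(c) = c - 2 = -2 + c)
sqrt(r(62) + Q(-190, z(l))) = sqrt((-2 + 62) + 31) = sqrt(60 + 31) = sqrt(91)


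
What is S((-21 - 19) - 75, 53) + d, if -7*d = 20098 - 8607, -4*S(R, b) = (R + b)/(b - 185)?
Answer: -3033841/1848 ≈ -1641.7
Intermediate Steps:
S(R, b) = -(R + b)/(4*(-185 + b)) (S(R, b) = -(R + b)/(4*(b - 185)) = -(R + b)/(4*(-185 + b)))
d = -11491/7 (d = -(20098 - 8607)/7 = -1/7*11491 = -11491/7 ≈ -1641.6)
S((-21 - 19) - 75, 53) + d = (-((-21 - 19) - 75) - 1*53)/(4*(-185 + 53)) - 11491/7 = (1/4)*(-(-40 - 75) - 53)/(-132) - 11491/7 = (1/4)*(-1/132)*(-1*(-115) - 53) - 11491/7 = (1/4)*(-1/132)*(115 - 53) - 11491/7 = (1/4)*(-1/132)*62 - 11491/7 = -31/264 - 11491/7 = -3033841/1848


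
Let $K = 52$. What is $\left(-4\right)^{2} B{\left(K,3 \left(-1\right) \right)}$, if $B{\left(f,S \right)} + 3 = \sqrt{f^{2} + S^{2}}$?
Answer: $-48 + 16 \sqrt{2713} \approx 785.38$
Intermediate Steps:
$B{\left(f,S \right)} = -3 + \sqrt{S^{2} + f^{2}}$ ($B{\left(f,S \right)} = -3 + \sqrt{f^{2} + S^{2}} = -3 + \sqrt{S^{2} + f^{2}}$)
$\left(-4\right)^{2} B{\left(K,3 \left(-1\right) \right)} = \left(-4\right)^{2} \left(-3 + \sqrt{\left(3 \left(-1\right)\right)^{2} + 52^{2}}\right) = 16 \left(-3 + \sqrt{\left(-3\right)^{2} + 2704}\right) = 16 \left(-3 + \sqrt{9 + 2704}\right) = 16 \left(-3 + \sqrt{2713}\right) = -48 + 16 \sqrt{2713}$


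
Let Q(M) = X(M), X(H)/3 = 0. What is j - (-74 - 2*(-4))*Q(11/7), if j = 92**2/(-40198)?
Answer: -4232/20099 ≈ -0.21056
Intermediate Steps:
X(H) = 0 (X(H) = 3*0 = 0)
Q(M) = 0
j = -4232/20099 (j = 8464*(-1/40198) = -4232/20099 ≈ -0.21056)
j - (-74 - 2*(-4))*Q(11/7) = -4232/20099 - (-74 - 2*(-4))*0 = -4232/20099 - (-74 + 8)*0 = -4232/20099 - (-66)*0 = -4232/20099 - 1*0 = -4232/20099 + 0 = -4232/20099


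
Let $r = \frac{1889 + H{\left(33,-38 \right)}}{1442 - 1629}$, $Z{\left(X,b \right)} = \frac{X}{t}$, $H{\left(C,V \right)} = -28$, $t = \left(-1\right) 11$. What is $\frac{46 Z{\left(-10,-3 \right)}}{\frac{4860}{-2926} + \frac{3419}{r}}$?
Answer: $- \frac{113855980}{939895669} \approx -0.12114$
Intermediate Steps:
$t = -11$
$Z{\left(X,b \right)} = - \frac{X}{11}$ ($Z{\left(X,b \right)} = \frac{X}{-11} = X \left(- \frac{1}{11}\right) = - \frac{X}{11}$)
$r = - \frac{1861}{187}$ ($r = \frac{1889 - 28}{1442 - 1629} = \frac{1861}{-187} = 1861 \left(- \frac{1}{187}\right) = - \frac{1861}{187} \approx -9.9519$)
$\frac{46 Z{\left(-10,-3 \right)}}{\frac{4860}{-2926} + \frac{3419}{r}} = \frac{46 \left(\left(- \frac{1}{11}\right) \left(-10\right)\right)}{\frac{4860}{-2926} + \frac{3419}{- \frac{1861}{187}}} = \frac{46 \cdot \frac{10}{11}}{4860 \left(- \frac{1}{2926}\right) + 3419 \left(- \frac{187}{1861}\right)} = \frac{460}{11 \left(- \frac{2430}{1463} - \frac{639353}{1861}\right)} = \frac{460}{11 \left(- \frac{939895669}{2722643}\right)} = \frac{460}{11} \left(- \frac{2722643}{939895669}\right) = - \frac{113855980}{939895669}$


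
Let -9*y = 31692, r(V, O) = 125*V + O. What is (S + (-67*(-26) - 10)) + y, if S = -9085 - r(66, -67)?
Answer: -57172/3 ≈ -19057.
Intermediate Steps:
r(V, O) = O + 125*V
y = -10564/3 (y = -⅑*31692 = -10564/3 ≈ -3521.3)
S = -17268 (S = -9085 - (-67 + 125*66) = -9085 - (-67 + 8250) = -9085 - 1*8183 = -9085 - 8183 = -17268)
(S + (-67*(-26) - 10)) + y = (-17268 + (-67*(-26) - 10)) - 10564/3 = (-17268 + (1742 - 10)) - 10564/3 = (-17268 + 1732) - 10564/3 = -15536 - 10564/3 = -57172/3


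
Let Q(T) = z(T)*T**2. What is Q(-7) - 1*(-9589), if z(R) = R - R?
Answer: 9589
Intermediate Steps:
z(R) = 0
Q(T) = 0 (Q(T) = 0*T**2 = 0)
Q(-7) - 1*(-9589) = 0 - 1*(-9589) = 0 + 9589 = 9589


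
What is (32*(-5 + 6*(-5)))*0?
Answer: 0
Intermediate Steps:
(32*(-5 + 6*(-5)))*0 = (32*(-5 - 30))*0 = (32*(-35))*0 = -1120*0 = 0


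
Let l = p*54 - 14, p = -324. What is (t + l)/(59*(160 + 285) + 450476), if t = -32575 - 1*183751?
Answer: -233836/476731 ≈ -0.49050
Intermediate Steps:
t = -216326 (t = -32575 - 183751 = -216326)
l = -17510 (l = -324*54 - 14 = -17496 - 14 = -17510)
(t + l)/(59*(160 + 285) + 450476) = (-216326 - 17510)/(59*(160 + 285) + 450476) = -233836/(59*445 + 450476) = -233836/(26255 + 450476) = -233836/476731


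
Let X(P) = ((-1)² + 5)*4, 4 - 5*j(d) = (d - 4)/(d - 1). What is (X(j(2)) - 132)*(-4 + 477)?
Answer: -51084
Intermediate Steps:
j(d) = ⅘ - (-4 + d)/(5*(-1 + d)) (j(d) = ⅘ - (d - 4)/(5*(d - 1)) = ⅘ - (-4 + d)/(5*(-1 + d)))
X(P) = 24 (X(P) = (1 + 5)*4 = 6*4 = 24)
(X(j(2)) - 132)*(-4 + 477) = (24 - 132)*(-4 + 477) = -108*473 = -51084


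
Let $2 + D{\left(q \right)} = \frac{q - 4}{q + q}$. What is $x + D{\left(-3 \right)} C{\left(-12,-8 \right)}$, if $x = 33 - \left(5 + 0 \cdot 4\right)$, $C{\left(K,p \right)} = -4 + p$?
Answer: $38$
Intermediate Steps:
$x = 28$ ($x = 33 - \left(5 + 0\right) = 33 - 5 = 28$)
$D{\left(q \right)} = -2 + \frac{-4 + q}{2 q}$ ($D{\left(q \right)} = -2 + \frac{q - 4}{q + q} = -2 + \frac{-4 + q}{2 q}$)
$x + D{\left(-3 \right)} C{\left(-12,-8 \right)} = 28 + \left(- \frac{3}{2} - \frac{2}{-3}\right) \left(-4 - 8\right) = 28 + \left(- \frac{3}{2} - - \frac{2}{3}\right) \left(-12\right) = 28 + \left(- \frac{3}{2} + \frac{2}{3}\right) \left(-12\right) = 28 - -10 = 28 + 10 = 38$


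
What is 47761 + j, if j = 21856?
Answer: 69617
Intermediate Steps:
47761 + j = 47761 + 21856 = 69617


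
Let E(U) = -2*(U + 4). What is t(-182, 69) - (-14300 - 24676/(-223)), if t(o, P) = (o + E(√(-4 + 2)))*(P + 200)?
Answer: -8233306/223 - 538*I*√2 ≈ -36921.0 - 760.85*I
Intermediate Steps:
E(U) = -8 - 2*U (E(U) = -2*(4 + U) = -8 - 2*U)
t(o, P) = (200 + P)*(-8 + o - 2*I*√2) (t(o, P) = (o + (-8 - 2*√(-4 + 2)))*(P + 200) = (o + (-8 - 2*I*√2))*(200 + P) = (-8 + o - 2*I*√2)*(200 + P) = (200 + P)*(-8 + o - 2*I*√2))
t(-182, 69) - (-14300 - 24676/(-223)) = (-1600 + 200*(-182) + 69*(-182) - 400*I*√2 - 2*69*(4 + I*√2)) - (-14300 - 24676/(-223)) = (-1600 - 36400 - 12558 - 400*I*√2 + (-552 - 138*I*√2)) - (-14300 - 24676*(-1/223)) = (-51110 - 538*I*√2) - (-14300 + 24676/223) = (-51110 - 538*I*√2) - 1*(-3164224/223) = (-51110 - 538*I*√2) + 3164224/223 = -8233306/223 - 538*I*√2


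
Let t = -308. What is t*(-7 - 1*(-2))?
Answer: 1540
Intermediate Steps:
t*(-7 - 1*(-2)) = -308*(-7 - 1*(-2)) = -308*(-7 + 2) = -308*(-5) = 1540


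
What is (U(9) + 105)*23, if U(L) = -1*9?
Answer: 2208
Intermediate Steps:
U(L) = -9
(U(9) + 105)*23 = (-9 + 105)*23 = 96*23 = 2208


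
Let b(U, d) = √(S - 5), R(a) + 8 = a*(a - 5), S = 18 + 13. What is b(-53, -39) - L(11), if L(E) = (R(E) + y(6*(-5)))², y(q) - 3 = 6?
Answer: -4489 + √26 ≈ -4483.9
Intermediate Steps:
S = 31
R(a) = -8 + a*(-5 + a) (R(a) = -8 + a*(a - 5) = -8 + a*(-5 + a))
y(q) = 9 (y(q) = 3 + 6 = 9)
L(E) = (1 + E² - 5*E)² (L(E) = ((-8 + E² - 5*E) + 9)² = (1 + E² - 5*E)²)
b(U, d) = √26 (b(U, d) = √(31 - 5) = √26)
b(-53, -39) - L(11) = √26 - (1 + 11² - 5*11)² = √26 - (1 + 121 - 55)² = √26 - 1*67² = √26 - 1*4489 = √26 - 4489 = -4489 + √26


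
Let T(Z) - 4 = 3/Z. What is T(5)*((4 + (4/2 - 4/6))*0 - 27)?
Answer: -621/5 ≈ -124.20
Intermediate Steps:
T(Z) = 4 + 3/Z
T(5)*((4 + (4/2 - 4/6))*0 - 27) = (4 + 3/5)*((4 + (4/2 - 4/6))*0 - 27) = (4 + 3*(1/5))*((4 + (4*(1/2) - 4*1/6))*0 - 27) = (4 + 3/5)*((4 + (2 - 2/3))*0 - 27) = 23*((4 + 4/3)*0 - 27)/5 = 23*((16/3)*0 - 27)/5 = 23*(0 - 27)/5 = (23/5)*(-27) = -621/5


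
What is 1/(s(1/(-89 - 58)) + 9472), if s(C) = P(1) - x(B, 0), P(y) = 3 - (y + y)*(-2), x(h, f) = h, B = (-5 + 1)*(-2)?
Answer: 1/9471 ≈ 0.00010559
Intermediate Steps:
B = 8 (B = -4*(-2) = 8)
P(y) = 3 + 4*y (P(y) = 3 - 2*y*(-2) = 3 - (-4)*y = 3 + 4*y)
s(C) = -1 (s(C) = (3 + 4*1) - 1*8 = (3 + 4) - 8 = 7 - 8 = -1)
1/(s(1/(-89 - 58)) + 9472) = 1/(-1 + 9472) = 1/9471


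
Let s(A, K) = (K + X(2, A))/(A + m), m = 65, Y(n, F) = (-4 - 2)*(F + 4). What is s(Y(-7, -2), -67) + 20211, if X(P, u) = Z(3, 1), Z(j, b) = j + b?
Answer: 1071120/53 ≈ 20210.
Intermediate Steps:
Z(j, b) = b + j
Y(n, F) = -24 - 6*F (Y(n, F) = -6*(4 + F) = -24 - 6*F)
X(P, u) = 4 (X(P, u) = 1 + 3 = 4)
s(A, K) = (4 + K)/(65 + A) (s(A, K) = (K + 4)/(A + 65) = (4 + K)/(65 + A))
s(Y(-7, -2), -67) + 20211 = (4 - 67)/(65 + (-24 - 6*(-2))) + 20211 = -63/(65 + (-24 + 12)) + 20211 = -63/(65 - 12) + 20211 = -63/53 + 20211 = 1071120/53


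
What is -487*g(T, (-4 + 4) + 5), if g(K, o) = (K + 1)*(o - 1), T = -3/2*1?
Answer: 974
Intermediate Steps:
T = -3/2 (T = -3*½*1 = -3/2*1 = -3/2 ≈ -1.5000)
g(K, o) = (1 + K)*(-1 + o)
-487*g(T, (-4 + 4) + 5) = -487*(-1 + ((-4 + 4) + 5) - 1*(-3/2) - 3*((-4 + 4) + 5)/2) = -487*(-1 + (0 + 5) + 3/2 - 3*(0 + 5)/2) = -487*(-1 + 5 + 3/2 - 3/2*5) = -487*(-1 + 5 + 3/2 - 15/2) = -487*(-2) = 974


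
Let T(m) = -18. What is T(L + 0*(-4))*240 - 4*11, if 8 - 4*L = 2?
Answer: -4364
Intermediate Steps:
L = 3/2 (L = 2 - ¼*2 = 2 - ½ = 3/2 ≈ 1.5000)
T(L + 0*(-4))*240 - 4*11 = -18*240 - 4*11 = -4320 - 44 = -4364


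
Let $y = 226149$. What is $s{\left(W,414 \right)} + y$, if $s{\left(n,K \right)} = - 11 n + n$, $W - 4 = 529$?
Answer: $220819$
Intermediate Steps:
$W = 533$ ($W = 4 + 529 = 533$)
$s{\left(n,K \right)} = - 10 n$
$s{\left(W,414 \right)} + y = \left(-10\right) 533 + 226149 = -5330 + 226149 = 220819$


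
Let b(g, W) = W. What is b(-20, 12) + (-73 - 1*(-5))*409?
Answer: -27800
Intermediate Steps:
b(-20, 12) + (-73 - 1*(-5))*409 = 12 + (-73 - 1*(-5))*409 = 12 + (-73 + 5)*409 = 12 - 68*409 = 12 - 27812 = -27800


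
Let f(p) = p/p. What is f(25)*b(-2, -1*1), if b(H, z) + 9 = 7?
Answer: -2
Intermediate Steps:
b(H, z) = -2 (b(H, z) = -9 + 7 = -2)
f(p) = 1
f(25)*b(-2, -1*1) = 1*(-2) = -2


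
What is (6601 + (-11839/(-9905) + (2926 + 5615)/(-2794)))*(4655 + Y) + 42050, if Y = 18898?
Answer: 4302608445501943/27674570 ≈ 1.5547e+8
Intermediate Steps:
(6601 + (-11839/(-9905) + (2926 + 5615)/(-2794)))*(4655 + Y) + 42050 = (6601 + (-11839/(-9905) + (2926 + 5615)/(-2794)))*(4655 + 18898) + 42050 = (6601 + (-11839*(-1/9905) + 8541*(-1/2794)))*23553 + 42050 = (6601 + (11839/9905 - 8541/2794))*23553 + 42050 = (6601 - 51520439/27674570)*23553 + 42050 = (182628316131/27674570)*23553 + 42050 = 4301444729833443/27674570 + 42050 = 4302608445501943/27674570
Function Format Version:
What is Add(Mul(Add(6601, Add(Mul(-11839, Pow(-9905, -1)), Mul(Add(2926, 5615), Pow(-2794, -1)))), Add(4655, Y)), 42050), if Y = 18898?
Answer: Rational(4302608445501943, 27674570) ≈ 1.5547e+8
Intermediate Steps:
Add(Mul(Add(6601, Add(Mul(-11839, Pow(-9905, -1)), Mul(Add(2926, 5615), Pow(-2794, -1)))), Add(4655, Y)), 42050) = Add(Mul(Add(6601, Add(Mul(-11839, Pow(-9905, -1)), Mul(Add(2926, 5615), Pow(-2794, -1)))), Add(4655, 18898)), 42050) = Add(Mul(Add(6601, Add(Mul(-11839, Rational(-1, 9905)), Mul(8541, Rational(-1, 2794)))), 23553), 42050) = Add(Mul(Add(6601, Add(Rational(11839, 9905), Rational(-8541, 2794))), 23553), 42050) = Add(Mul(Add(6601, Rational(-51520439, 27674570)), 23553), 42050) = Add(Mul(Rational(182628316131, 27674570), 23553), 42050) = Add(Rational(4301444729833443, 27674570), 42050) = Rational(4302608445501943, 27674570)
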